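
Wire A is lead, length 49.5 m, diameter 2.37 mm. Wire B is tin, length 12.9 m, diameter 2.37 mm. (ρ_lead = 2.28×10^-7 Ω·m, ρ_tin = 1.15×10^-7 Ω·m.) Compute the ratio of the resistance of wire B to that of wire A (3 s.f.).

0.131

R ∝ ρL/d², so R_B/R_A = (ρ_B/ρ_A) × (L_B/L_A)
= (1.15×10^-7/2.28×10^-7) × (12.9/49.5) = 0.131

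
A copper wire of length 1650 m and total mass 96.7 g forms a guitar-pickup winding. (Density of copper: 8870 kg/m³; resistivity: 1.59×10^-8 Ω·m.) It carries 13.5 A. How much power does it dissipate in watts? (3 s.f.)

7.24×10^5 W

A = m/(density·L) = 0.0967/(8870×1650) = 6.6072e-09 m²
R = ρL/A = (1.59×10^-8)(1650)/(6.6072e-09) = 3971 Ω
P = I²R = (13.5)² × 3971 = 7.24×10^5 W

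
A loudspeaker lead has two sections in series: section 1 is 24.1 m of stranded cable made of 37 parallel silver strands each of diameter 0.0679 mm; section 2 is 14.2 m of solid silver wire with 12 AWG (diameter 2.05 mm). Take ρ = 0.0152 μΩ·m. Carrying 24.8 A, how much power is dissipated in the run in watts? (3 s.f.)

1720 W

ρ = 0.0152 μΩ·m = 1.52×10^-8 Ω·m
Section 1: A_strand = π(3.3950e-05)² = 3.621e-09 m²; R₁ = ρL/(N·A_s) = (1.52×10^-8)(24.1)/(37×3.621e-09) = 2.734 Ω
Section 2: A = π(2.05/2 mm)² = π(1.0250e-03 m)² = 3.301e-06 m²
R₂ = (1.52×10^-8)(14.2)/(3.301e-06) = 0.06539 Ω
R = R₁ + R₂ = 2.8 Ω
P = I²R = (24.8)² × 2.8 = 1720 W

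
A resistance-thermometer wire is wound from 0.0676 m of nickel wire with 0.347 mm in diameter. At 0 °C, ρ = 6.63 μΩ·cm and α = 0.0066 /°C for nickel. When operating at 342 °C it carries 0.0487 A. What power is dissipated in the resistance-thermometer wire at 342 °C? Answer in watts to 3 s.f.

3.66×10^-4 W

ρ = 6.63 μΩ·cm = 6.63×10^-8 Ω·m
A = π(d/2)² = π(1.7350e-04 m)² = 9.457e-08 m²
R₍0₎ = ρL/A = (6.63×10^-8)(0.0676)/(9.457e-08) = 0.04739 Ω
R₍342₎ = R₍0₎(1 + αΔT) = 0.04739 × (1 + 0.0066×342) = 0.1544 Ω
P = I²R = (0.0487)² × 0.1544 = 3.66×10^-4 W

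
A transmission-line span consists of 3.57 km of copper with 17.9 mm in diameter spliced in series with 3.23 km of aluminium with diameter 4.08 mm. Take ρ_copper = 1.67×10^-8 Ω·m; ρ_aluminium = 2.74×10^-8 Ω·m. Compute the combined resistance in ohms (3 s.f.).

Segment 1: A = π(d/2)² = π(8.9500e-03 m)² = 2.516e-04 m²
R₁ = ρL/A = (1.67×10^-8)(3570)/(2.516e-04) = 0.2369 Ω
Segment 2: A = π(d/2)² = π(2.0400e-03 m)² = 1.307e-05 m²
R₂ = (2.74×10^-8)(3230)/(1.307e-05) = 6.769 Ω
R = R₁ + R₂ = 7.01 Ω

7.01 Ω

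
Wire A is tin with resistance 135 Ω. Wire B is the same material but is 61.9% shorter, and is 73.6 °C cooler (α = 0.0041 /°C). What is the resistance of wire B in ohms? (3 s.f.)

R ∝ ρL/d² with ρ ∝ (1+αΔT), so R_B/R_A = (1 − 61.9/100) × (1 − 0.0041×73.6)
= 0.381 × 0.6982 = 0.266
R_B = 0.266 × 135 = 35.9 Ω

35.9 Ω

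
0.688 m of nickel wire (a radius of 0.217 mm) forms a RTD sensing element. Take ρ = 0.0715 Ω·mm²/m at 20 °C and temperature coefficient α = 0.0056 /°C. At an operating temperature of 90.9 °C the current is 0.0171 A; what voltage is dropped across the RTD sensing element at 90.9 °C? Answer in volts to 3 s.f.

0.00794 V

ρ = 0.0715 Ω·mm²/m = 7.15×10^-8 Ω·m
A = πr² = π(2.1700e-04 m)² = 1.479e-07 m²
R₍20₎ = ρL/A = (7.15×10^-8)(0.688)/(1.479e-07) = 0.3325 Ω
R₍90.9₎ = R₍20₎(1 + αΔT) = 0.3325 × (1 + 0.0056×70.9) = 0.4646 Ω
V = IR = 0.0171 × 0.4646 = 0.00794 V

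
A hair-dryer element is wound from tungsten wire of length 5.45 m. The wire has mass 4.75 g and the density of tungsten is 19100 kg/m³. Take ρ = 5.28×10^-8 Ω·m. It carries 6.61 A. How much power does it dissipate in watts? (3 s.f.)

276 W

A = m/(density·L) = 0.00475/(19100×5.45) = 4.5631e-08 m²
R = ρL/A = (5.28×10^-8)(5.45)/(4.5631e-08) = 6.306 Ω
P = I²R = (6.61)² × 6.306 = 276 W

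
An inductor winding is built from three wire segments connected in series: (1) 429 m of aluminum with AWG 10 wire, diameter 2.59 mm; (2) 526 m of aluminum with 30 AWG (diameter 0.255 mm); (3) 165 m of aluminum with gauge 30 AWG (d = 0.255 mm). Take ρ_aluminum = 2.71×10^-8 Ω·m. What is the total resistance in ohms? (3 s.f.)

369 Ω

Seg 1: A = π(2.59/2 mm)² = π(1.2950e-03 m)² = 5.269e-06 m²
R_1 = (2.71×10^-8)(429)/(5.269e-06) = 2.207 Ω
Seg 2: A = π(0.255/2 mm)² = π(1.2750e-04 m)² = 5.107e-08 m²
R_2 = (2.71×10^-8)(526)/(5.107e-08) = 279.1 Ω
Seg 3: A = π(0.255/2 mm)² = π(1.2750e-04 m)² = 5.107e-08 m²
R_3 = (2.71×10^-8)(165)/(5.107e-08) = 87.56 Ω
R_total = R_1 + R_2 + R_3 = 369 Ω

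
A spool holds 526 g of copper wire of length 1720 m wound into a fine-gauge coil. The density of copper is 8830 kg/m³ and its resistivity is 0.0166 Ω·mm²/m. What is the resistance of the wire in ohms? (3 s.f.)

ρ = 0.0166 Ω·mm²/m = 1.66×10^-8 Ω·m
A = m/(density·L) = 0.526/(8830×1720) = 3.4634e-08 m²
R = ρL/A = (1.66×10^-8)(1720)/(3.4634e-08) = 824 Ω

824 Ω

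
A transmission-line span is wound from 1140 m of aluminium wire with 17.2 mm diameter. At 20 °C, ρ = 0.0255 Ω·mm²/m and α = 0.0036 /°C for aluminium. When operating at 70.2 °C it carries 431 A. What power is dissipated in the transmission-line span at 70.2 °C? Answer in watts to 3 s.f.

27400 W

ρ = 0.0255 Ω·mm²/m = 2.55×10^-8 Ω·m
A = π(d/2)² = π(8.6000e-03 m)² = 2.324e-04 m²
R₍20₎ = ρL/A = (2.55×10^-8)(1140)/(2.324e-04) = 0.1251 Ω
R₍70.2₎ = R₍20₎(1 + αΔT) = 0.1251 × (1 + 0.0036×50.2) = 0.1477 Ω
P = I²R = (431)² × 0.1477 = 27400 W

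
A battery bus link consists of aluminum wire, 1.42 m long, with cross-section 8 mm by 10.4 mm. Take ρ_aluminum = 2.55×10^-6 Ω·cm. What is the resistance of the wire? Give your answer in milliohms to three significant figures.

0.435 mΩ

ρ = 2.55×10^-6 Ω·cm = 2.55×10^-8 Ω·m
A = 8 × 10.4 mm² = 83.2 mm² = 8.320e-05 m²
R = ρL/A = (2.55×10^-8)(1.42 m)/(8.320e-05 m²) = 0.435 mΩ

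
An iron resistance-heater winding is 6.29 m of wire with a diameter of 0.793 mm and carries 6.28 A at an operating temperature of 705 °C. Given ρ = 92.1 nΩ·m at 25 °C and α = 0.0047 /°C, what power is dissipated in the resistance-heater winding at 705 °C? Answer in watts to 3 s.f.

194 W

ρ = 92.1 nΩ·m = 9.21×10^-8 Ω·m
A = π(d/2)² = π(3.9650e-04 m)² = 4.939e-07 m²
R₍25₎ = ρL/A = (9.21×10^-8)(6.29)/(4.939e-07) = 1.173 Ω
R₍705₎ = R₍25₎(1 + αΔT) = 1.173 × (1 + 0.0047×680) = 4.922 Ω
P = I²R = (6.28)² × 4.922 = 194 W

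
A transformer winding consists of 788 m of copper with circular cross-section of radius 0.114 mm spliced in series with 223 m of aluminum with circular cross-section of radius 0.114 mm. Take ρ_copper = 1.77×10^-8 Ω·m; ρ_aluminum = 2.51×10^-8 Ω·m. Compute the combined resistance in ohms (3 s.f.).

479 Ω

Segment 1: A = πr² = π(1.1400e-04 m)² = 4.083e-08 m²
R₁ = ρL/A = (1.77×10^-8)(788)/(4.083e-08) = 341.6 Ω
R₂ = (2.51×10^-8)(223)/(4.083e-08) = 137.1 Ω
R = R₁ + R₂ = 479 Ω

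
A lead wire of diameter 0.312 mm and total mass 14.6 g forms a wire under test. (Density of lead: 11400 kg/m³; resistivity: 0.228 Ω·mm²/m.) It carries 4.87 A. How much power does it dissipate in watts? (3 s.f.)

ρ = 0.228 Ω·mm²/m = 2.28×10^-7 Ω·m
A = π(d/2)² = π(1.5600e-04 m)² = 7.6454e-08 m²
L = m/(density·A) = 0.0146/(11400×7.6454e-08) = 16.75 m
R = ρL/A = (2.28×10^-7)(16.75)/(7.6454e-08) = 49.96 Ω
P = I²R = (4.87)² × 49.96 = 1180 W

1180 W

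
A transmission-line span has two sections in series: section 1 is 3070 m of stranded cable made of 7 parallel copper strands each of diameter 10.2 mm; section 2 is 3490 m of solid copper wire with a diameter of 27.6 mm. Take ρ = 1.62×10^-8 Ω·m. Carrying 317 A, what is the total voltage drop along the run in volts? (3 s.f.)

57.5 V

Section 1: A_strand = π(5.1000e-03)² = 8.171e-05 m²; R₁ = ρL/(N·A_s) = (1.62×10^-8)(3070)/(7×8.171e-05) = 0.08695 Ω
Section 2: A = π(d/2)² = π(1.3800e-02 m)² = 5.983e-04 m²
R₂ = (1.62×10^-8)(3490)/(5.983e-04) = 0.0945 Ω
R = R₁ + R₂ = 0.1814 Ω
V = IR = 317 × 0.1814 = 57.5 V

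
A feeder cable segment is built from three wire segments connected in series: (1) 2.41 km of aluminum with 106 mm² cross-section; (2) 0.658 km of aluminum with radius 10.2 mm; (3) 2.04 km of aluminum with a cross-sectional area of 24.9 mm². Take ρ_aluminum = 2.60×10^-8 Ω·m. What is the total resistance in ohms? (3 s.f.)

Seg 1: A = 106 mm² = 1.060e-04 m²
R_1 = (2.60×10^-8)(2410)/(1.060e-04) = 0.5911 Ω
Seg 2: A = πr² = π(1.0200e-02 m)² = 3.269e-04 m²
R_2 = (2.60×10^-8)(658)/(3.269e-04) = 0.05234 Ω
Seg 3: A = 24.9 mm² = 2.490e-05 m²
R_3 = (2.60×10^-8)(2040)/(2.490e-05) = 2.13 Ω
R_total = R_1 + R_2 + R_3 = 2.77 Ω

2.77 Ω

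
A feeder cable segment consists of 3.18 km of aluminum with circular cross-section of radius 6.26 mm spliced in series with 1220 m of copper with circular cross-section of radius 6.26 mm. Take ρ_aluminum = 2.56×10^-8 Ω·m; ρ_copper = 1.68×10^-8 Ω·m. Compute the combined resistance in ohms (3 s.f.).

0.828 Ω

Segment 1: A = πr² = π(6.2600e-03 m)² = 1.231e-04 m²
R₁ = ρL/A = (2.56×10^-8)(3180)/(1.231e-04) = 0.6613 Ω
R₂ = (1.68×10^-8)(1220)/(1.231e-04) = 0.1665 Ω
R = R₁ + R₂ = 0.828 Ω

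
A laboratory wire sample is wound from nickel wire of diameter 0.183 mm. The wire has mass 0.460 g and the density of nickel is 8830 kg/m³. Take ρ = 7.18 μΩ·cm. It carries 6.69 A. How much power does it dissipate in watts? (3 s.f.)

ρ = 7.18 μΩ·cm = 7.18×10^-8 Ω·m
A = π(d/2)² = π(9.1500e-05 m)² = 2.6302e-08 m²
L = m/(density·A) = 4.600×10^-4/(8830×2.6302e-08) = 1.981 m
R = ρL/A = (7.18×10^-8)(1.981)/(2.6302e-08) = 5.407 Ω
P = I²R = (6.69)² × 5.407 = 242 W

242 W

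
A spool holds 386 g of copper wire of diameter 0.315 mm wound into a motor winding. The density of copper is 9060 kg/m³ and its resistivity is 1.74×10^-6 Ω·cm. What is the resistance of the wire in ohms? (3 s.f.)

122 Ω

ρ = 1.74×10^-6 Ω·cm = 1.74×10^-8 Ω·m
A = π(d/2)² = π(1.5750e-04 m)² = 7.7931e-08 m²
L = m/(density·A) = 0.386/(9060×7.7931e-08) = 546.7 m
R = ρL/A = (1.74×10^-8)(546.7)/(7.7931e-08) = 122 Ω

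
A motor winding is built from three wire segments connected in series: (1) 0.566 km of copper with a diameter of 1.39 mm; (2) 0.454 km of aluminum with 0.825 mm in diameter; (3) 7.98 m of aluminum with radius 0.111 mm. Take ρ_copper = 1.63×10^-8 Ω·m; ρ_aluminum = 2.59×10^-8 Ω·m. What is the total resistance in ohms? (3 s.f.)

33.4 Ω

Seg 1: A = π(d/2)² = π(6.9500e-04 m)² = 1.517e-06 m²
R_1 = (1.63×10^-8)(566)/(1.517e-06) = 6.08 Ω
Seg 2: A = π(d/2)² = π(4.1250e-04 m)² = 5.346e-07 m²
R_2 = (2.59×10^-8)(454)/(5.346e-07) = 22 Ω
Seg 3: A = πr² = π(1.1100e-04 m)² = 3.871e-08 m²
R_3 = (2.59×10^-8)(7.98)/(3.871e-08) = 5.34 Ω
R_total = R_1 + R_2 + R_3 = 33.4 Ω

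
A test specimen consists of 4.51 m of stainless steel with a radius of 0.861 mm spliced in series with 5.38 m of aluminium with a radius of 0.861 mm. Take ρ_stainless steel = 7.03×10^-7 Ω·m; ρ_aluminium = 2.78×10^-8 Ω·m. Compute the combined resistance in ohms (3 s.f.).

Segment 1: A = πr² = π(8.6100e-04 m)² = 2.329e-06 m²
R₁ = ρL/A = (7.03×10^-7)(4.51)/(2.329e-06) = 1.361 Ω
R₂ = (2.78×10^-8)(5.38)/(2.329e-06) = 0.06422 Ω
R = R₁ + R₂ = 1.43 Ω

1.43 Ω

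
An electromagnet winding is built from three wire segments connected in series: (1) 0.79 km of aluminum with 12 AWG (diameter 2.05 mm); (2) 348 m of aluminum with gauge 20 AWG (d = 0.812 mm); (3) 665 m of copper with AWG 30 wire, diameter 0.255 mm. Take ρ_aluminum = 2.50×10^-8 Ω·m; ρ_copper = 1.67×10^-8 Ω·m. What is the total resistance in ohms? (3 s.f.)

240 Ω

Seg 1: A = π(2.05/2 mm)² = π(1.0250e-03 m)² = 3.301e-06 m²
R_1 = (2.50×10^-8)(790)/(3.301e-06) = 5.984 Ω
Seg 2: A = π(0.812/2 mm)² = π(4.0600e-04 m)² = 5.178e-07 m²
R_2 = (2.50×10^-8)(348)/(5.178e-07) = 16.8 Ω
Seg 3: A = π(0.255/2 mm)² = π(1.2750e-04 m)² = 5.107e-08 m²
R_3 = (1.67×10^-8)(665)/(5.107e-08) = 217.5 Ω
R_total = R_1 + R_2 + R_3 = 240 Ω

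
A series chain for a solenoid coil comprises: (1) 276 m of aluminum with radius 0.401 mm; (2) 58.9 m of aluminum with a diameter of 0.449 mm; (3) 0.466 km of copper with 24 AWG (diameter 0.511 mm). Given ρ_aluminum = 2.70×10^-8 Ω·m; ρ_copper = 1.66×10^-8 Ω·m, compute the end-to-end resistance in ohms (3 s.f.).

Seg 1: A = πr² = π(4.0100e-04 m)² = 5.052e-07 m²
R_1 = (2.70×10^-8)(276)/(5.052e-07) = 14.75 Ω
Seg 2: A = π(d/2)² = π(2.2450e-04 m)² = 1.583e-07 m²
R_2 = (2.70×10^-8)(58.9)/(1.583e-07) = 10.04 Ω
Seg 3: A = π(0.511/2 mm)² = π(2.5550e-04 m)² = 2.051e-07 m²
R_3 = (1.66×10^-8)(466)/(2.051e-07) = 37.72 Ω
R_total = R_1 + R_2 + R_3 = 62.5 Ω

62.5 Ω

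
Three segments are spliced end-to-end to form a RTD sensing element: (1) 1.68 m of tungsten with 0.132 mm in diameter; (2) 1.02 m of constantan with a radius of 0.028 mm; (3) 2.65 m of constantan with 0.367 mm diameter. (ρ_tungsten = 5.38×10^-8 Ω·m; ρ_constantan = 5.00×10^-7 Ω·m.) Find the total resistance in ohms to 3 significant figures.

Seg 1: A = π(d/2)² = π(6.6000e-05 m)² = 1.368e-08 m²
R_1 = (5.38×10^-8)(1.68)/(1.368e-08) = 6.605 Ω
Seg 2: A = πr² = π(2.8000e-05 m)² = 2.463e-09 m²
R_2 = (5.00×10^-7)(1.02)/(2.463e-09) = 207.1 Ω
Seg 3: A = π(d/2)² = π(1.8350e-04 m)² = 1.058e-07 m²
R_3 = (5.00×10^-7)(2.65)/(1.058e-07) = 12.53 Ω
R_total = R_1 + R_2 + R_3 = 226 Ω

226 Ω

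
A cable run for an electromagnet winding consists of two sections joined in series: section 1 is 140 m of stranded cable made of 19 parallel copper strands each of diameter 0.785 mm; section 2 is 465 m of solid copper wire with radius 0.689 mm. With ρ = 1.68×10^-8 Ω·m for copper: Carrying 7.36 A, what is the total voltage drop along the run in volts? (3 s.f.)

40.4 V

Section 1: A_strand = π(3.9250e-04)² = 4.840e-07 m²; R₁ = ρL/(N·A_s) = (1.68×10^-8)(140)/(19×4.840e-07) = 0.2558 Ω
Section 2: A = πr² = π(6.8900e-04 m)² = 1.491e-06 m²
R₂ = (1.68×10^-8)(465)/(1.491e-06) = 5.238 Ω
R = R₁ + R₂ = 5.494 Ω
V = IR = 7.36 × 5.494 = 40.4 V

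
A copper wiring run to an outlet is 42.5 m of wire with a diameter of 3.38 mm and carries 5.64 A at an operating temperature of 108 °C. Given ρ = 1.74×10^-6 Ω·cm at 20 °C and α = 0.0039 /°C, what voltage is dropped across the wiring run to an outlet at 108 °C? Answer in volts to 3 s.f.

0.624 V

ρ = 1.74×10^-6 Ω·cm = 1.74×10^-8 Ω·m
A = π(d/2)² = π(1.6900e-03 m)² = 8.973e-06 m²
R₍20₎ = ρL/A = (1.74×10^-8)(42.5)/(8.973e-06) = 0.08242 Ω
R₍108₎ = R₍20₎(1 + αΔT) = 0.08242 × (1 + 0.0039×88) = 0.1107 Ω
V = IR = 5.64 × 0.1107 = 0.624 V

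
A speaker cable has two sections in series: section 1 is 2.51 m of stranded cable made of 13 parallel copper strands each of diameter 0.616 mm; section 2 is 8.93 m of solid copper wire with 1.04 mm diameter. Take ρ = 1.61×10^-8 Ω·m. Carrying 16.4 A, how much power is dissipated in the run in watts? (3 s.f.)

48.3 W

Section 1: A_strand = π(3.0800e-04)² = 2.980e-07 m²; R₁ = ρL/(N·A_s) = (1.61×10^-8)(2.51)/(13×2.980e-07) = 0.01043 Ω
Section 2: A = π(d/2)² = π(5.2000e-04 m)² = 8.495e-07 m²
R₂ = (1.61×10^-8)(8.93)/(8.495e-07) = 0.1692 Ω
R = R₁ + R₂ = 0.1797 Ω
P = I²R = (16.4)² × 0.1797 = 48.3 W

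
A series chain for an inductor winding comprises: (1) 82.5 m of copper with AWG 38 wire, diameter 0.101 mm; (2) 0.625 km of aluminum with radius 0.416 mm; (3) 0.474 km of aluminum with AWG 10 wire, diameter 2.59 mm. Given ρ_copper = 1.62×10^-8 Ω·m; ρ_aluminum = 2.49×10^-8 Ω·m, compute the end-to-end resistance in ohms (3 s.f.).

Seg 1: A = π(0.101/2 mm)² = π(5.0500e-05 m)² = 8.012e-09 m²
R_1 = (1.62×10^-8)(82.5)/(8.012e-09) = 166.8 Ω
Seg 2: A = πr² = π(4.1600e-04 m)² = 5.437e-07 m²
R_2 = (2.49×10^-8)(625)/(5.437e-07) = 28.62 Ω
Seg 3: A = π(2.59/2 mm)² = π(1.2950e-03 m)² = 5.269e-06 m²
R_3 = (2.49×10^-8)(474)/(5.269e-06) = 2.24 Ω
R_total = R_1 + R_2 + R_3 = 198 Ω

198 Ω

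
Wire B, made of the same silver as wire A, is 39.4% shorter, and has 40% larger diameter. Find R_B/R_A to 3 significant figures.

0.309

R ∝ L/d², so R_B/R_A = (1 − 39.4/100) × (1 + 40/100)⁻²
= 0.606 × 0.5102 = 0.309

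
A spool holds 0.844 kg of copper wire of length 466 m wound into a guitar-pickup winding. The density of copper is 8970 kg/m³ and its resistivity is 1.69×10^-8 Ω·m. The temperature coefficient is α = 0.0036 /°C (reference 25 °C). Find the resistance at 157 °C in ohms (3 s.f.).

57.5 Ω

A = m/(density·L) = 0.844/(8970×466) = 2.0191e-07 m²
R = ρL/A = (1.69×10^-8)(466)/(2.0191e-07) = 39 Ω
R(157 °C) = 39 × (1 + 0.0036×132) = 57.5 Ω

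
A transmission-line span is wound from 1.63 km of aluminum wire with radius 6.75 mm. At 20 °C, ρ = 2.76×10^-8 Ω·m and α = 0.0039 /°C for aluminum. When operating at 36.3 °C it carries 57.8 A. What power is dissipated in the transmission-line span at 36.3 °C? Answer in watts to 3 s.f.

A = πr² = π(6.7500e-03 m)² = 1.431e-04 m²
R₍20₎ = ρL/A = (2.76×10^-8)(1630)/(1.431e-04) = 0.3143 Ω
R₍36.3₎ = R₍20₎(1 + αΔT) = 0.3143 × (1 + 0.0039×16.3) = 0.3343 Ω
P = I²R = (57.8)² × 0.3343 = 1120 W

1120 W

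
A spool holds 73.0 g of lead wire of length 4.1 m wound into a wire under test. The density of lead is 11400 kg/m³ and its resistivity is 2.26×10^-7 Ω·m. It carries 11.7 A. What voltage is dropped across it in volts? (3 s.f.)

6.94 V

A = m/(density·L) = 0.073/(11400×4.1) = 1.5618e-06 m²
R = ρL/A = (2.26×10^-7)(4.1)/(1.5618e-06) = 0.5933 Ω
V = IR = 11.7 × 0.5933 = 6.94 V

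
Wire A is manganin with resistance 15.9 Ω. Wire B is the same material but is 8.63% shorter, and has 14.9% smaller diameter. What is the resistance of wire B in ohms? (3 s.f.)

R ∝ L/d², so R_B/R_A = (1 − 8.63/100) × (1 − 14.9/100)⁻²
= 0.9137 × 1.381 = 1.262
R_B = 1.262 × 15.9 = 20.1 Ω

20.1 Ω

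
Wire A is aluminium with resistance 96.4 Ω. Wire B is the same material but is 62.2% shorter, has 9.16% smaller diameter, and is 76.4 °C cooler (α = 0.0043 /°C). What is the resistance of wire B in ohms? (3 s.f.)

29.7 Ω

R ∝ ρL/d² with ρ ∝ (1+αΔT), so R_B/R_A = (1 − 62.2/100) × (1 − 9.16/100)⁻² × (1 − 0.0043×76.4)
= 0.378 × 1.212 × 0.6715 = 0.3076
R_B = 0.3076 × 96.4 = 29.7 Ω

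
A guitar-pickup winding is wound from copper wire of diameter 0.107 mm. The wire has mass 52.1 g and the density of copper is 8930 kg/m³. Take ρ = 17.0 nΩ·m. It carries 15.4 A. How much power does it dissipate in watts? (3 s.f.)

2.91×10^5 W

ρ = 17.0 nΩ·m = 1.70×10^-8 Ω·m
A = π(d/2)² = π(5.3500e-05 m)² = 8.9920e-09 m²
L = m/(density·A) = 0.0521/(8930×8.9920e-09) = 648.8 m
R = ρL/A = (1.70×10^-8)(648.8)/(8.9920e-09) = 1227 Ω
P = I²R = (15.4)² × 1227 = 2.91×10^5 W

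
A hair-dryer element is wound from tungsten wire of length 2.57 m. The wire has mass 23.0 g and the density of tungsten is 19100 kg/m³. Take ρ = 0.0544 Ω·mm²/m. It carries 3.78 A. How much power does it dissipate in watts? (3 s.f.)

4.26 W

ρ = 0.0544 Ω·mm²/m = 5.44×10^-8 Ω·m
A = m/(density·L) = 0.023/(19100×2.57) = 4.6856e-07 m²
R = ρL/A = (5.44×10^-8)(2.57)/(4.6856e-07) = 0.2984 Ω
P = I²R = (3.78)² × 0.2984 = 4.26 W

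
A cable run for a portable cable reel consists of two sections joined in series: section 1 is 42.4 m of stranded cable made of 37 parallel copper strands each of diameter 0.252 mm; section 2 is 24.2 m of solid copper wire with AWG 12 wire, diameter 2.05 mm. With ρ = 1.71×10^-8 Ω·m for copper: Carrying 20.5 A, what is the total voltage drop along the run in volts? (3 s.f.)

10.6 V

Section 1: A_strand = π(1.2600e-04)² = 4.988e-08 m²; R₁ = ρL/(N·A_s) = (1.71×10^-8)(42.4)/(37×4.988e-08) = 0.3929 Ω
Section 2: A = π(2.05/2 mm)² = π(1.0250e-03 m)² = 3.301e-06 m²
R₂ = (1.71×10^-8)(24.2)/(3.301e-06) = 0.1254 Ω
R = R₁ + R₂ = 0.5183 Ω
V = IR = 20.5 × 0.5183 = 10.6 V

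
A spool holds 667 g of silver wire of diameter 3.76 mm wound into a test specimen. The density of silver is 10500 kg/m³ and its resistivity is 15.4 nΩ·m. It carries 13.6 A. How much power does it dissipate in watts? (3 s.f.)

1.47 W

ρ = 15.4 nΩ·m = 1.54×10^-8 Ω·m
A = π(d/2)² = π(1.8800e-03 m)² = 1.1104e-05 m²
L = m/(density·A) = 0.667/(10500×1.1104e-05) = 5.721 m
R = ρL/A = (1.54×10^-8)(5.721)/(1.1104e-05) = 0.007935 Ω
P = I²R = (13.6)² × 0.007935 = 1.47 W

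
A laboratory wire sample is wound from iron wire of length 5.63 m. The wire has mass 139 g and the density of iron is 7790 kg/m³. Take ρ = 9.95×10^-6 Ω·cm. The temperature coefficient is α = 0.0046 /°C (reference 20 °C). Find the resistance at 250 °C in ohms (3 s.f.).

ρ = 9.95×10^-6 Ω·cm = 9.95×10^-8 Ω·m
A = m/(density·L) = 0.139/(7790×5.63) = 3.1693e-06 m²
R = ρL/A = (9.95×10^-8)(5.63)/(3.1693e-06) = 0.1768 Ω
R(250 °C) = 0.1768 × (1 + 0.0046×230) = 0.364 Ω

0.364 Ω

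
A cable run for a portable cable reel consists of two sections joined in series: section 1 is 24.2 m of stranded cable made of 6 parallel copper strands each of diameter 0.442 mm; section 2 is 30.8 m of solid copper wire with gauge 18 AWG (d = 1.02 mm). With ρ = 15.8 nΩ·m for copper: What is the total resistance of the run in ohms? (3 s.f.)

ρ = 15.8 nΩ·m = 1.58×10^-8 Ω·m
Section 1: A_strand = π(2.2100e-04)² = 1.534e-07 m²; R₁ = ρL/(N·A_s) = (1.58×10^-8)(24.2)/(6×1.534e-07) = 0.4153 Ω
Section 2: A = π(1.02/2 mm)² = π(5.1000e-04 m)² = 8.171e-07 m²
R₂ = (1.58×10^-8)(30.8)/(8.171e-07) = 0.5955 Ω
R = R₁ + R₂ = 1.01 Ω

1.01 Ω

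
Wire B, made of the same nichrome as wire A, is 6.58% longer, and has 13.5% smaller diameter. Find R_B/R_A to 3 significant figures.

1.42

R ∝ L/d², so R_B/R_A = (1 + 6.58/100) × (1 − 13.5/100)⁻²
= 1.066 × 1.337 = 1.42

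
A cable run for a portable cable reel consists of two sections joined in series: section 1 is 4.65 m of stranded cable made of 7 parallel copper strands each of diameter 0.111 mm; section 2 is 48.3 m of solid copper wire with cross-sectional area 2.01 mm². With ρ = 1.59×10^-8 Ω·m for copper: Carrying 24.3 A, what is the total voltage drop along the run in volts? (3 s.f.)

Section 1: A_strand = π(5.5500e-05)² = 9.677e-09 m²; R₁ = ρL/(N·A_s) = (1.59×10^-8)(4.65)/(7×9.677e-09) = 1.091 Ω
Section 2: A = 2.01 mm² = 2.010e-06 m²
R₂ = (1.59×10^-8)(48.3)/(2.010e-06) = 0.3821 Ω
R = R₁ + R₂ = 1.474 Ω
V = IR = 24.3 × 1.474 = 35.8 V

35.8 V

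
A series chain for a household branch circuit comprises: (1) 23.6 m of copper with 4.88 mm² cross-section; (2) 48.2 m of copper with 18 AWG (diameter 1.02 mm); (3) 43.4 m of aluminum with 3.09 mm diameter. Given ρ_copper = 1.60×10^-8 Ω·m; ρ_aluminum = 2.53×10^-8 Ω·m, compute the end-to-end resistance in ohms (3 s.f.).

Seg 1: A = 4.88 mm² = 4.880e-06 m²
R_1 = (1.60×10^-8)(23.6)/(4.880e-06) = 0.07738 Ω
Seg 2: A = π(1.02/2 mm)² = π(5.1000e-04 m)² = 8.171e-07 m²
R_2 = (1.60×10^-8)(48.2)/(8.171e-07) = 0.9438 Ω
Seg 3: A = π(d/2)² = π(1.5450e-03 m)² = 7.499e-06 m²
R_3 = (2.53×10^-8)(43.4)/(7.499e-06) = 0.1464 Ω
R_total = R_1 + R_2 + R_3 = 1.17 Ω

1.17 Ω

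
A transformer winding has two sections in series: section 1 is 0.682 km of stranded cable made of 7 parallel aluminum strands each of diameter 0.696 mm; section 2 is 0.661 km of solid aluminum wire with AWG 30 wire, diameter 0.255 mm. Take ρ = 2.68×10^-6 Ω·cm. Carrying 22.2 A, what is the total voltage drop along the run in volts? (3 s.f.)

7850 V

ρ = 2.68×10^-6 Ω·cm = 2.68×10^-8 Ω·m
Section 1: A_strand = π(3.4800e-04)² = 3.805e-07 m²; R₁ = ρL/(N·A_s) = (2.68×10^-8)(682)/(7×3.805e-07) = 6.863 Ω
Section 2: A = π(0.255/2 mm)² = π(1.2750e-04 m)² = 5.107e-08 m²
R₂ = (2.68×10^-8)(661)/(5.107e-08) = 346.9 Ω
R = R₁ + R₂ = 353.7 Ω
V = IR = 22.2 × 353.7 = 7850 V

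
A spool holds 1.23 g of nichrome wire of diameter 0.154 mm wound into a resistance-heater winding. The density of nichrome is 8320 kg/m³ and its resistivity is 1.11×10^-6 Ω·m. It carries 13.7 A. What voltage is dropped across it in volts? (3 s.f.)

6480 V

A = π(d/2)² = π(7.7000e-05 m)² = 1.8627e-08 m²
L = m/(density·A) = 0.00123/(8320×1.8627e-08) = 7.937 m
R = ρL/A = (1.11×10^-6)(7.937)/(1.8627e-08) = 473 Ω
V = IR = 13.7 × 473 = 6480 V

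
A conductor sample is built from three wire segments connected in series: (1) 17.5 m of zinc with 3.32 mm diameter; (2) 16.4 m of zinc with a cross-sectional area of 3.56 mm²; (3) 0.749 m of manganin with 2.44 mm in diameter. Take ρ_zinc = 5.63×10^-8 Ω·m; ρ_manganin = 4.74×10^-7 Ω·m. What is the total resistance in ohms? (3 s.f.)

0.449 Ω

Seg 1: A = π(d/2)² = π(1.6600e-03 m)² = 8.657e-06 m²
R_1 = (5.63×10^-8)(17.5)/(8.657e-06) = 0.1138 Ω
Seg 2: A = 3.56 mm² = 3.560e-06 m²
R_2 = (5.63×10^-8)(16.4)/(3.560e-06) = 0.2594 Ω
Seg 3: A = π(d/2)² = π(1.2200e-03 m)² = 4.676e-06 m²
R_3 = (4.74×10^-7)(0.749)/(4.676e-06) = 0.07593 Ω
R_total = R_1 + R_2 + R_3 = 0.449 Ω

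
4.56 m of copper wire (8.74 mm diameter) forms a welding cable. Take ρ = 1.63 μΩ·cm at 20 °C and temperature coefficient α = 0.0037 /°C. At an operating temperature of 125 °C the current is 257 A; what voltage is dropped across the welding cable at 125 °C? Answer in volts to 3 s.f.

ρ = 1.63 μΩ·cm = 1.63×10^-8 Ω·m
A = π(d/2)² = π(4.3700e-03 m)² = 5.999e-05 m²
R₍20₎ = ρL/A = (1.63×10^-8)(4.56)/(5.999e-05) = 0.001239 Ω
R₍125₎ = R₍20₎(1 + αΔT) = 0.001239 × (1 + 0.0037×105) = 0.00172 Ω
V = IR = 257 × 0.00172 = 0.442 V

0.442 V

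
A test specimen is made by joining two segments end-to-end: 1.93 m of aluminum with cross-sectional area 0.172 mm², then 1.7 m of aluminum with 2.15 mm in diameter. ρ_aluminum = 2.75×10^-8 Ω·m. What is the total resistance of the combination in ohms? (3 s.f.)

Segment 1: A = 0.172 mm² = 1.720e-07 m²
R₁ = ρL/A = (2.75×10^-8)(1.93)/(1.720e-07) = 0.3086 Ω
Segment 2: A = π(d/2)² = π(1.0750e-03 m)² = 3.631e-06 m²
R₂ = (2.75×10^-8)(1.7)/(3.631e-06) = 0.01288 Ω
R = R₁ + R₂ = 0.321 Ω

0.321 Ω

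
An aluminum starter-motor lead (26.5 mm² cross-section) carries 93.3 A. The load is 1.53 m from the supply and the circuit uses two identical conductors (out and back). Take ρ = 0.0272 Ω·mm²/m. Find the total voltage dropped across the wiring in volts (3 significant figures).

0.293 V

ρ = 0.0272 Ω·mm²/m = 2.72×10^-8 Ω·m
A = 26.5 mm² = 2.650e-05 m²
Total conductor length (both ways) L = 2 × 1.53 = 3.06 m
R = ρL/A = (2.72×10^-8)(3.06)/(2.650e-05) = 0.003141 Ω
V = IR = 93.3 × 0.003141 = 0.293 V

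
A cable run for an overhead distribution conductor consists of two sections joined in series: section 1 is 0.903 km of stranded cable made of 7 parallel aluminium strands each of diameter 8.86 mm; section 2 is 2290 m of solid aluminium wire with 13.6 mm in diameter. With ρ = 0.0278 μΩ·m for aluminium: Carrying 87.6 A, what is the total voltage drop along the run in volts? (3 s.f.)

43.5 V

ρ = 0.0278 μΩ·m = 2.78×10^-8 Ω·m
Section 1: A_strand = π(4.4300e-03)² = 6.165e-05 m²; R₁ = ρL/(N·A_s) = (2.78×10^-8)(903)/(7×6.165e-05) = 0.05817 Ω
Section 2: A = π(d/2)² = π(6.8000e-03 m)² = 1.453e-04 m²
R₂ = (2.78×10^-8)(2290)/(1.453e-04) = 0.4382 Ω
R = R₁ + R₂ = 0.4964 Ω
V = IR = 87.6 × 0.4964 = 43.5 V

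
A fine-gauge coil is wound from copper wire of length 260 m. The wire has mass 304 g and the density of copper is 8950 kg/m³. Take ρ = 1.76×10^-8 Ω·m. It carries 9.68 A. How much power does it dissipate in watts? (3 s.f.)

A = m/(density·L) = 0.304/(8950×260) = 1.3064e-07 m²
R = ρL/A = (1.76×10^-8)(260)/(1.3064e-07) = 35.03 Ω
P = I²R = (9.68)² × 35.03 = 3280 W

3280 W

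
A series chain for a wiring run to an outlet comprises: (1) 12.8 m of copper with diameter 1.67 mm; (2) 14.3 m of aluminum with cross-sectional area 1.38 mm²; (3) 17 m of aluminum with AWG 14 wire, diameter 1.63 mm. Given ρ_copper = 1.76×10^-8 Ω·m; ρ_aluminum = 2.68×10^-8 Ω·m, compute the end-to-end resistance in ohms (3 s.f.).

Seg 1: A = π(d/2)² = π(8.3500e-04 m)² = 2.190e-06 m²
R_1 = (1.76×10^-8)(12.8)/(2.190e-06) = 0.1028 Ω
Seg 2: A = 1.38 mm² = 1.380e-06 m²
R_2 = (2.68×10^-8)(14.3)/(1.380e-06) = 0.2777 Ω
Seg 3: A = π(1.63/2 mm)² = π(8.1500e-04 m)² = 2.087e-06 m²
R_3 = (2.68×10^-8)(17)/(2.087e-06) = 0.2183 Ω
R_total = R_1 + R_2 + R_3 = 0.599 Ω

0.599 Ω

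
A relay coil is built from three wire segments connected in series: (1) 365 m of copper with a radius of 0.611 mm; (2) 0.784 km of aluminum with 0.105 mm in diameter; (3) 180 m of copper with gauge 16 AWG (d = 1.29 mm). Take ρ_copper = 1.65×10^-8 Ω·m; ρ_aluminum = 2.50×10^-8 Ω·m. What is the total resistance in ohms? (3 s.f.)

2270 Ω

Seg 1: A = πr² = π(6.1100e-04 m)² = 1.173e-06 m²
R_1 = (1.65×10^-8)(365)/(1.173e-06) = 5.135 Ω
Seg 2: A = π(d/2)² = π(5.2500e-05 m)² = 8.659e-09 m²
R_2 = (2.50×10^-8)(784)/(8.659e-09) = 2264 Ω
Seg 3: A = π(1.29/2 mm)² = π(6.4500e-04 m)² = 1.307e-06 m²
R_3 = (1.65×10^-8)(180)/(1.307e-06) = 2.272 Ω
R_total = R_1 + R_2 + R_3 = 2270 Ω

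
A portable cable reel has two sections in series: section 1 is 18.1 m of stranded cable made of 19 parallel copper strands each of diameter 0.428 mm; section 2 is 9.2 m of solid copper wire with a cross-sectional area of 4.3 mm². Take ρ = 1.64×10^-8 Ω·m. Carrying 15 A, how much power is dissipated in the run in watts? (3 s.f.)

Section 1: A_strand = π(2.1400e-04)² = 1.439e-07 m²; R₁ = ρL/(N·A_s) = (1.64×10^-8)(18.1)/(19×1.439e-07) = 0.1086 Ω
Section 2: A = 4.3 mm² = 4.300e-06 m²
R₂ = (1.64×10^-8)(9.2)/(4.300e-06) = 0.03509 Ω
R = R₁ + R₂ = 0.1437 Ω
P = I²R = (15)² × 0.1437 = 32.3 W

32.3 W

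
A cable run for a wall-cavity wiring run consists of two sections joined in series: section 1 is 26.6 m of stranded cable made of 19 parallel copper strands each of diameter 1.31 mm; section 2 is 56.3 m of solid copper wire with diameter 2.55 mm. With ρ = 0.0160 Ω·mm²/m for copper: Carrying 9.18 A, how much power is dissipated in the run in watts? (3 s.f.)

16.3 W

ρ = 0.0160 Ω·mm²/m = 1.60×10^-8 Ω·m
Section 1: A_strand = π(6.5500e-04)² = 1.348e-06 m²; R₁ = ρL/(N·A_s) = (1.60×10^-8)(26.6)/(19×1.348e-06) = 0.01662 Ω
Section 2: A = π(d/2)² = π(1.2750e-03 m)² = 5.107e-06 m²
R₂ = (1.60×10^-8)(56.3)/(5.107e-06) = 0.1764 Ω
R = R₁ + R₂ = 0.193 Ω
P = I²R = (9.18)² × 0.193 = 16.3 W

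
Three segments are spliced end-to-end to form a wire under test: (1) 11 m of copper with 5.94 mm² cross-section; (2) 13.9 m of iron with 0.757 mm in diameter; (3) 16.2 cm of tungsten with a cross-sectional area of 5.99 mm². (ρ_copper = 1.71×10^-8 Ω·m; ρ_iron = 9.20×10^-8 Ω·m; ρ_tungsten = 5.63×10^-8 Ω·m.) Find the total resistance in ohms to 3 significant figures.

Seg 1: A = 5.94 mm² = 5.940e-06 m²
R_1 = (1.71×10^-8)(11)/(5.940e-06) = 0.03167 Ω
Seg 2: A = π(d/2)² = π(3.7850e-04 m)² = 4.501e-07 m²
R_2 = (9.20×10^-8)(13.9)/(4.501e-07) = 2.841 Ω
Seg 3: A = 5.99 mm² = 5.990e-06 m²
R_3 = (5.63×10^-8)(0.162)/(5.990e-06) = 0.001523 Ω
R_total = R_1 + R_2 + R_3 = 2.87 Ω

2.87 Ω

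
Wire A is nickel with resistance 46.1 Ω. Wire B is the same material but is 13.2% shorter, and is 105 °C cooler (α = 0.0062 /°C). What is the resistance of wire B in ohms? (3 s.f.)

R ∝ ρL/d² with ρ ∝ (1+αΔT), so R_B/R_A = (1 − 13.2/100) × (1 − 0.0062×105)
= 0.868 × 0.349 = 0.3029
R_B = 0.3029 × 46.1 = 14.0 Ω

14.0 Ω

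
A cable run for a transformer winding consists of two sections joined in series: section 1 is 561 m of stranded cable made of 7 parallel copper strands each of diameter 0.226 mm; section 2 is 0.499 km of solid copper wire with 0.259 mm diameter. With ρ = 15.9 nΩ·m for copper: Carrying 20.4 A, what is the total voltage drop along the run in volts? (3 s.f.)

3720 V

ρ = 15.9 nΩ·m = 1.59×10^-8 Ω·m
Section 1: A_strand = π(1.1300e-04)² = 4.011e-08 m²; R₁ = ρL/(N·A_s) = (1.59×10^-8)(561)/(7×4.011e-08) = 31.77 Ω
Section 2: A = π(d/2)² = π(1.2950e-04 m)² = 5.269e-08 m²
R₂ = (1.59×10^-8)(499)/(5.269e-08) = 150.6 Ω
R = R₁ + R₂ = 182.4 Ω
V = IR = 20.4 × 182.4 = 3720 V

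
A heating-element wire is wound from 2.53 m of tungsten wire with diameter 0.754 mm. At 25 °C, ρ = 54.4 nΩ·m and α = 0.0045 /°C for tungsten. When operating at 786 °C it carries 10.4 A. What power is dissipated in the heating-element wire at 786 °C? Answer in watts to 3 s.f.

ρ = 54.4 nΩ·m = 5.44×10^-8 Ω·m
A = π(d/2)² = π(3.7700e-04 m)² = 4.465e-07 m²
R₍25₎ = ρL/A = (5.44×10^-8)(2.53)/(4.465e-07) = 0.3082 Ω
R₍786₎ = R₍25₎(1 + αΔT) = 0.3082 × (1 + 0.0045×761) = 1.364 Ω
P = I²R = (10.4)² × 1.364 = 148 W

148 W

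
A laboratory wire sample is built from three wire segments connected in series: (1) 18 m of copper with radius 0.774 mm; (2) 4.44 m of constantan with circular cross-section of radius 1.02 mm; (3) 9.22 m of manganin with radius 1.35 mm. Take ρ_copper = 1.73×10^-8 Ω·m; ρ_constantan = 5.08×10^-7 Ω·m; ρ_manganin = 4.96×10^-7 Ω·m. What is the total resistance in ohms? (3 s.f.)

1.65 Ω

Seg 1: A = πr² = π(7.7400e-04 m)² = 1.882e-06 m²
R_1 = (1.73×10^-8)(18)/(1.882e-06) = 0.1655 Ω
Seg 2: A = πr² = π(1.0200e-03 m)² = 3.269e-06 m²
R_2 = (5.08×10^-7)(4.44)/(3.269e-06) = 0.6901 Ω
Seg 3: A = πr² = π(1.3500e-03 m)² = 5.726e-06 m²
R_3 = (4.96×10^-7)(9.22)/(5.726e-06) = 0.7987 Ω
R_total = R_1 + R_2 + R_3 = 1.65 Ω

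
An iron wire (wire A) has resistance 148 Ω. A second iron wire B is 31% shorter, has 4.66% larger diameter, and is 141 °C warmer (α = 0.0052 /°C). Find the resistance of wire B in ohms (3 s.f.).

162 Ω

R ∝ ρL/d² with ρ ∝ (1+αΔT), so R_B/R_A = (1 − 31/100) × (1 + 4.66/100)⁻² × (1 + 0.0052×141)
= 0.69 × 0.9129 × 1.733 = 1.092
R_B = 1.092 × 148 = 162 Ω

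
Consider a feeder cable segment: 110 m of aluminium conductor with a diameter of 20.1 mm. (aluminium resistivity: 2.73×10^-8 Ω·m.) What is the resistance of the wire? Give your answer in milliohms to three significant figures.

9.46 mΩ

A = π(d/2)² = π(1.0050e-02 m)² = 3.173e-04 m²
R = ρL/A = (2.73×10^-8)(110 m)/(3.173e-04 m²) = 9.46 mΩ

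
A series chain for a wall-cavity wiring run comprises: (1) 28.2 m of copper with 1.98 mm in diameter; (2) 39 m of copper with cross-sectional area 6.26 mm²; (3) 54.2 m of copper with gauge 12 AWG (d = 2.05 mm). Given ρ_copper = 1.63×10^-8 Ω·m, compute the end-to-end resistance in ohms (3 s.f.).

Seg 1: A = π(d/2)² = π(9.9000e-04 m)² = 3.079e-06 m²
R_1 = (1.63×10^-8)(28.2)/(3.079e-06) = 0.1493 Ω
Seg 2: A = 6.26 mm² = 6.260e-06 m²
R_2 = (1.63×10^-8)(39)/(6.260e-06) = 0.1015 Ω
Seg 3: A = π(2.05/2 mm)² = π(1.0250e-03 m)² = 3.301e-06 m²
R_3 = (1.63×10^-8)(54.2)/(3.301e-06) = 0.2677 Ω
R_total = R_1 + R_2 + R_3 = 0.518 Ω

0.518 Ω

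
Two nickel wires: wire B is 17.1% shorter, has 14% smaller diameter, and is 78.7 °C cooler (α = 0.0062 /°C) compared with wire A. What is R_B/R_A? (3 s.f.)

0.574

R ∝ ρL/d² with ρ ∝ (1+αΔT), so R_B/R_A = (1 − 17.1/100) × (1 − 14/100)⁻² × (1 − 0.0062×78.7)
= 0.829 × 1.352 × 0.5121 = 0.574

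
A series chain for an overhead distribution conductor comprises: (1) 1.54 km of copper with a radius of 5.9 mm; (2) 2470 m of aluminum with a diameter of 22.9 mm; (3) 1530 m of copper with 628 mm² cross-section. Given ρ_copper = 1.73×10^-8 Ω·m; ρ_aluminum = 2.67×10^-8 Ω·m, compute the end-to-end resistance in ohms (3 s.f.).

Seg 1: A = πr² = π(5.9000e-03 m)² = 1.094e-04 m²
R_1 = (1.73×10^-8)(1540)/(1.094e-04) = 0.2436 Ω
Seg 2: A = π(d/2)² = π(1.1450e-02 m)² = 4.119e-04 m²
R_2 = (2.67×10^-8)(2470)/(4.119e-04) = 0.1601 Ω
Seg 3: A = 628 mm² = 6.280e-04 m²
R_3 = (1.73×10^-8)(1530)/(6.280e-04) = 0.04215 Ω
R_total = R_1 + R_2 + R_3 = 0.446 Ω

0.446 Ω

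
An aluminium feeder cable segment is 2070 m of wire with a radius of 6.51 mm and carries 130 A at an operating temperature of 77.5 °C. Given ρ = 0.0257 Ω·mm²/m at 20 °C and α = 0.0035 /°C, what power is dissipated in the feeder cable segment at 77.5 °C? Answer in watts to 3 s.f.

ρ = 0.0257 Ω·mm²/m = 2.57×10^-8 Ω·m
A = πr² = π(6.5100e-03 m)² = 1.331e-04 m²
R₍20₎ = ρL/A = (2.57×10^-8)(2070)/(1.331e-04) = 0.3996 Ω
R₍77.5₎ = R₍20₎(1 + αΔT) = 0.3996 × (1 + 0.0035×57.5) = 0.48 Ω
P = I²R = (130)² × 0.48 = 8110 W

8110 W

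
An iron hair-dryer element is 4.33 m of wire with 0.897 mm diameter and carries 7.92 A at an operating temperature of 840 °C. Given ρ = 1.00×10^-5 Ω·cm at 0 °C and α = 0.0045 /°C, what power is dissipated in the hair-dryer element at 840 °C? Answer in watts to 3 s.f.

ρ = 1.00×10^-5 Ω·cm = 1.00×10^-7 Ω·m
A = π(d/2)² = π(4.4850e-04 m)² = 6.319e-07 m²
R₍0₎ = ρL/A = (1.00×10^-7)(4.33)/(6.319e-07) = 0.6852 Ω
R₍840₎ = R₍0₎(1 + αΔT) = 0.6852 × (1 + 0.0045×840) = 3.275 Ω
P = I²R = (7.92)² × 3.275 = 205 W

205 W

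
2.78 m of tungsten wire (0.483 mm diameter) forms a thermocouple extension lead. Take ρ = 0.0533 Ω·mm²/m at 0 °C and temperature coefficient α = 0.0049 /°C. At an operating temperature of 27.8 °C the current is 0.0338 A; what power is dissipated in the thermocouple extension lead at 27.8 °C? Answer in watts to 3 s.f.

0.00105 W

ρ = 0.0533 Ω·mm²/m = 5.33×10^-8 Ω·m
A = π(d/2)² = π(2.4150e-04 m)² = 1.832e-07 m²
R₍0₎ = ρL/A = (5.33×10^-8)(2.78)/(1.832e-07) = 0.8087 Ω
R₍27.8₎ = R₍0₎(1 + αΔT) = 0.8087 × (1 + 0.0049×27.8) = 0.9189 Ω
P = I²R = (0.0338)² × 0.9189 = 0.00105 W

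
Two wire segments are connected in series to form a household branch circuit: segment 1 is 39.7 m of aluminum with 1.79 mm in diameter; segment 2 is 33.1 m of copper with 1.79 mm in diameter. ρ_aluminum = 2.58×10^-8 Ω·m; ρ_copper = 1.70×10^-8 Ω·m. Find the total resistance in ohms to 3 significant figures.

0.631 Ω

Segment 1: A = π(d/2)² = π(8.9500e-04 m)² = 2.516e-06 m²
R₁ = ρL/A = (2.58×10^-8)(39.7)/(2.516e-06) = 0.407 Ω
R₂ = (1.70×10^-8)(33.1)/(2.516e-06) = 0.2236 Ω
R = R₁ + R₂ = 0.631 Ω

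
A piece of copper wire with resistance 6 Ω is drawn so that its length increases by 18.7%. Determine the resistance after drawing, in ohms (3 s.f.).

8.45 Ω

k = 1 + 18.7/100 = 1.187; volume constant ⇒ A' = A/k, so R' = k²R.
R' = 1.409 × 6 = 8.45 Ω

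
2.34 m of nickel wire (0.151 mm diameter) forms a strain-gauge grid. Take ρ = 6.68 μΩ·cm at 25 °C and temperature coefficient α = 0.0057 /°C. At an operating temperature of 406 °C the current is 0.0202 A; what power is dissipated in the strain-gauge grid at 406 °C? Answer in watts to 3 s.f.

0.0113 W

ρ = 6.68 μΩ·cm = 6.68×10^-8 Ω·m
A = π(d/2)² = π(7.5500e-05 m)² = 1.791e-08 m²
R₍25₎ = ρL/A = (6.68×10^-8)(2.34)/(1.791e-08) = 8.729 Ω
R₍406₎ = R₍25₎(1 + αΔT) = 8.729 × (1 + 0.0057×381) = 27.68 Ω
P = I²R = (0.0202)² × 27.68 = 0.0113 W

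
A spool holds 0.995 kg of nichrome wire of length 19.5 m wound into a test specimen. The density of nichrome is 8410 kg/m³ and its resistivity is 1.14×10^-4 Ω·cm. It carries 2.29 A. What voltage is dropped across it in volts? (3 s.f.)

8.39 V

ρ = 1.14×10^-4 Ω·cm = 1.14×10^-6 Ω·m
A = m/(density·L) = 0.995/(8410×19.5) = 6.0673e-06 m²
R = ρL/A = (1.14×10^-6)(19.5)/(6.0673e-06) = 3.664 Ω
V = IR = 2.29 × 3.664 = 8.39 V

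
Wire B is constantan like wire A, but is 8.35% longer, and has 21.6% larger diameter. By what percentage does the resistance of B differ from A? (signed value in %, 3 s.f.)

-26.7%

R ∝ L/d², so R_B/R_A = (1 + 8.35/100) × (1 + 21.6/100)⁻²
= 1.083 × 0.6763 = 0.7328
(R_B − R_A)/R_A = 0.7328 − 1 = -26.7%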